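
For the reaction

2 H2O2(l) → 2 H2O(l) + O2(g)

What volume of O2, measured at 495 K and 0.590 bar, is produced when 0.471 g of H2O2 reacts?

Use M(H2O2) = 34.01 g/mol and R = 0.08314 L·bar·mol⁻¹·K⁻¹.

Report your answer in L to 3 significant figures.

n(H2O2) = 0.4710 / 34.01 = 0.01385 mol
n(O2) = (1/2) × 0.01385 = 0.006925 mol
V = nRT/P = 0.006925 × 0.08314 × 495 / 0.590 = 0.4830 L

0.483 L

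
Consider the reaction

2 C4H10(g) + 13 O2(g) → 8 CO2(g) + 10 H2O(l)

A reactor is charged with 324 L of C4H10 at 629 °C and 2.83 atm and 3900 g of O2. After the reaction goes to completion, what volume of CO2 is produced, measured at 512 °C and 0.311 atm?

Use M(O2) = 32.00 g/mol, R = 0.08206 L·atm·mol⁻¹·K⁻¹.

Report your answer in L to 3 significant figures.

10300 L

n(C4H10) = PV/RT = (2.83 × 324) / (0.08206 × 902.15) = 12.39 mol
n(O2) = 3900 / 32.00 = 121.9 mol
For 12.39 mol C4H10, stoichiometry requires (13/2) × 12.39 = 80.53 mol O2; 121.9 mol is available, so C4H10 is limiting.
n(CO2) = (8/2) × 12.39 = 49.56 mol
V(CO2) = nRT/P = 49.56 × 0.08206 × 785.15 / 0.311 = 10270 L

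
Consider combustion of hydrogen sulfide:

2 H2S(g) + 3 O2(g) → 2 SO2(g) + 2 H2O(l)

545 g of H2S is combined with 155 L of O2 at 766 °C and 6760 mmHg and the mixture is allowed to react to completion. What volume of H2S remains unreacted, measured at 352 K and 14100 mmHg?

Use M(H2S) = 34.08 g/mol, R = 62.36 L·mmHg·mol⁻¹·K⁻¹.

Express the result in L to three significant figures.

8.11 L

n(H2S) = 545 / 34.08 = 15.99 mol
n(O2) = PV/RT = (6760 × 155) / (62.36 × 1039.15) = 16.17 mol
For 15.99 mol H2S, stoichiometry requires (3/2) × 15.99 = 23.98 mol O2; 16.17 mol is available, so O2 is limiting.
n(H2S) consumed = (2/3) × 16.17 = 10.78 mol; remaining = 15.99 − 10.78 = 5.210 mol
V(H2S) = nRT/P = 5.210 × 62.36 × 352 / 14100 = 8.111 L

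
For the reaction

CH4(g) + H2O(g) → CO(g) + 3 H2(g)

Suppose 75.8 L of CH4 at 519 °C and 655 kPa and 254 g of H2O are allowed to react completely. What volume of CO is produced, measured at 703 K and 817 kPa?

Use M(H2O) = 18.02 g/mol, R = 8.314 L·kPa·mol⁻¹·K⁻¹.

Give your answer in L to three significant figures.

53.9 L

n(CH4) = PV/RT = (655 × 75.8) / (8.314 × 792.15) = 7.539 mol
n(H2O) = 254 / 18.02 = 14.10 mol
For 7.539 mol CH4, stoichiometry requires (1/1) × 7.539 = 7.539 mol H2O; 14.10 mol is available, so CH4 is limiting.
n(CO) = (1/1) × 7.539 = 7.539 mol
V(CO) = nRT/P = 7.539 × 8.314 × 703 / 817 = 53.93 L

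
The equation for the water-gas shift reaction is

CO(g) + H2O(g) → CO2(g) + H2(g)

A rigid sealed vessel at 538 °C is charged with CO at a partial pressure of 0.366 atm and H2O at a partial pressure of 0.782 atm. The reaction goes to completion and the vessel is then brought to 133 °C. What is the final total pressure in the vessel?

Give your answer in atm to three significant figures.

0.575 atm

Because the vessel is rigid and T is held at 538 °C, work the stoichiometry in partial pressures (P_i = n_iRT/V).
P(H2O) required for 0.366 atm of CO = (1/1) × 0.366 = 0.3660 atm; available 0.782 atm, so CO is limiting.
P(H2O) remaining = 0.782 − (1/1) × 0.366 = 0.4160 atm
P(gaseous products) = (1+1)/1 × 0.366 = 0.7320 atm
P_total at 538 °C = 0.4160 + 0.7320 = 1.148 atm
Scaling to 133 °C: P = 1.148 × 406.15/811.15 = 0.5748 atm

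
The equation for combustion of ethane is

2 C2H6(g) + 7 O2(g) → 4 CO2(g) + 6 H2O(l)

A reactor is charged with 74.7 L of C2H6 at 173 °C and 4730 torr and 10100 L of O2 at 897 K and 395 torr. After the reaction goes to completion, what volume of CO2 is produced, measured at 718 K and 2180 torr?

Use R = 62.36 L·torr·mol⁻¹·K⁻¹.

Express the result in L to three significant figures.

522 L

n(C2H6) = PV/RT = (4730 × 74.7) / (62.36 × 446.15) = 12.70 mol
n(O2) = PV/RT = (395 × 10100) / (62.36 × 897) = 71.32 mol
For 12.70 mol C2H6, stoichiometry requires (7/2) × 12.70 = 44.45 mol O2; 71.32 mol is available, so C2H6 is limiting.
n(CO2) = (4/2) × 12.70 = 25.40 mol
V(CO2) = nRT/P = 25.40 × 62.36 × 718 / 2180 = 521.7 L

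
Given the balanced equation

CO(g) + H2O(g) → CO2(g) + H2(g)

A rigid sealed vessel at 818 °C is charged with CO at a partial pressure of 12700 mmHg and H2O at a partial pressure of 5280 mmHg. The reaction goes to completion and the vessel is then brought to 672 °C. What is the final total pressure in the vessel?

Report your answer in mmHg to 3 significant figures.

15600 mmHg

At constant V, partial pressures at 818 °C are proportional to moles, so apply stoichiometry directly to pressures.
P(H2O) required for 12700 mmHg of CO = (1/1) × 12700 = 12700 mmHg; available 5280 mmHg, so H2O is limiting.
P(CO) remaining = 12700 − (1/1) × 5280 = 7420 mmHg
P(gaseous products) = (1+1)/1 × 5280 = 10560 mmHg
P_total at 818 °C = 7420 + 10560 = 17980 mmHg
Scaling to 672 °C: P = 17980 × 945.15/1091.15 = 15570 mmHg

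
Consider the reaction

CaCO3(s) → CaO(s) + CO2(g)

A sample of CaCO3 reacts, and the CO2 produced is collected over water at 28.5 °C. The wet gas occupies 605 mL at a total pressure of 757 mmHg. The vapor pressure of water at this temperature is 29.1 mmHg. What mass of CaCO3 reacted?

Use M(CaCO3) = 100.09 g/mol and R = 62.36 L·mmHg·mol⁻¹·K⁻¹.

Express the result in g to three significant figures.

P(CO2) = 757 − 29.1 = 727.9 mmHg
n(CO2) = PV/RT = (727.9 × 0.6050) / (62.36 × 301.65) = 0.02341 mol
n(CaCO3) = (1/1) × 0.02341 = 0.02341 mol
m(CaCO3) = 0.02341 × 100.09 = 2.343 g

2.34 g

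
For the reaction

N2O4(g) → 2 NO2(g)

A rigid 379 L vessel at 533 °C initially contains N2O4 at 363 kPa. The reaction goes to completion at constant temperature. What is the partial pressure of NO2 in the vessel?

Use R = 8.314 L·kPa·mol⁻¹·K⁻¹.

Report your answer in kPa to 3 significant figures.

n(N2O4)₀ = PV/RT = (363 × 379) / (8.314 × 806.15) = 20.53 mol
n(NO2) = (2/1) × 20.53 = 41.06 mol
P(NO2) = nRT/V = 41.06 × 8.314 × 806.15 / 379 = 726.1 kPa

726 kPa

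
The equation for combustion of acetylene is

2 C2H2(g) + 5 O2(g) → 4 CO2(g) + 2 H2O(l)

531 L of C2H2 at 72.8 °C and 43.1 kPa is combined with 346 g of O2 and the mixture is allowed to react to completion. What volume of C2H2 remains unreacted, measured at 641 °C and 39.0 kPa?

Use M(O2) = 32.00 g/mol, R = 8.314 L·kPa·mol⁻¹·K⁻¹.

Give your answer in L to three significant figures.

708 L

n(C2H2) = PV/RT = (43.1 × 531) / (8.314 × 345.95) = 7.957 mol
n(O2) = 346 / 32.00 = 10.81 mol
For 7.957 mol C2H2, stoichiometry requires (5/2) × 7.957 = 19.89 mol O2; 10.81 mol is available, so O2 is limiting.
n(C2H2) consumed = (2/5) × 10.81 = 4.324 mol; remaining = 7.957 − 4.324 = 3.633 mol
V(C2H2) = nRT/P = 3.633 × 8.314 × 914.15 / 39.0 = 708.0 L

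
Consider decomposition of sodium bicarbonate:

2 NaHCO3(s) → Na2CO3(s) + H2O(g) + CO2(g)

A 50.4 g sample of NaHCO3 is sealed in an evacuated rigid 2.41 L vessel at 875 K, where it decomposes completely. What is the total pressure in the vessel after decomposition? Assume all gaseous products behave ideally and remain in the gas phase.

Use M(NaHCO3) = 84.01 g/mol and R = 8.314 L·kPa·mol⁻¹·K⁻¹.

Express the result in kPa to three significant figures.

n(NaHCO3) = 50.4 / 84.01 = 0.5999 mol
n(gas produced) = (2/2) × 0.5999 = 0.5999 mol
P = nRT/V = 0.5999 × 8.314 × 875 / 2.41 = 1811 kPa

1810 kPa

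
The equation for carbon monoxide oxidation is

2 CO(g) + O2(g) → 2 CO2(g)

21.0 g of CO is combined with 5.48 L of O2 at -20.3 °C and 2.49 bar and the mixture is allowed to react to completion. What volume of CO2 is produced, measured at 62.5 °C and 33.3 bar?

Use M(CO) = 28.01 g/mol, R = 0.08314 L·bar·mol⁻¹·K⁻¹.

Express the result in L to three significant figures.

n(CO) = 21.0 / 28.01 = 0.7497 mol
n(O2) = PV/RT = (2.49 × 5.48) / (0.08314 × 252.85) = 0.6491 mol
For 0.7497 mol CO, stoichiometry requires (1/2) × 0.7497 = 0.3749 mol O2; 0.6491 mol is available, so CO is limiting.
n(CO2) = (2/2) × 0.7497 = 0.7497 mol
V(CO2) = nRT/P = 0.7497 × 0.08314 × 335.65 / 33.3 = 0.6283 L

0.628 L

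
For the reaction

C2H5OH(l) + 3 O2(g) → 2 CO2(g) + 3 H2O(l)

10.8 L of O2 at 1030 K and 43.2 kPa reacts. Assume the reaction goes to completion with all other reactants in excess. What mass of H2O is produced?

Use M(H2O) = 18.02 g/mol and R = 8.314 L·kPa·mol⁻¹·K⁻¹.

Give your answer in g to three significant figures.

n(O2) = PV/RT = (43.2 × 10.8) / (8.314 × 1030) = 0.05448 mol
n(H2O) = (3/3) × 0.05448 = 0.05448 mol
m(H2O) = 0.05448 × 18.02 = 0.9817 g

0.982 g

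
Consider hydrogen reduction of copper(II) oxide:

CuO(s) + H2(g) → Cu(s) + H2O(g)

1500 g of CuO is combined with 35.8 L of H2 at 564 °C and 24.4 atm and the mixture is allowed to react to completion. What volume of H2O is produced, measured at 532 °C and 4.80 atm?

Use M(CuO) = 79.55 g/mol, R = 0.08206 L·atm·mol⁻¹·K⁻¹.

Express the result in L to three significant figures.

175 L

n(CuO) = 1500 / 79.55 = 18.86 mol
n(H2) = PV/RT = (24.4 × 35.8) / (0.08206 × 837.15) = 12.72 mol
For 18.86 mol CuO, stoichiometry requires (1/1) × 18.86 = 18.86 mol H2; 12.72 mol is available, so H2 is limiting.
n(H2O) = (1/1) × 12.72 = 12.72 mol
V(H2O) = nRT/P = 12.72 × 0.08206 × 805.15 / 4.80 = 175.1 L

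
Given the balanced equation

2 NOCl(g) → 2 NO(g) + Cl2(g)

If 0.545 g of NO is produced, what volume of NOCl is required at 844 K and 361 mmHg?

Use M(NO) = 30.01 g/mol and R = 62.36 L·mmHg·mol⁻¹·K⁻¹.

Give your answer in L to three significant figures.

2.65 L

n(NO) = 0.5450 / 30.01 = 0.01816 mol
n(NOCl) = (2/2) × 0.01816 = 0.01816 mol
V = nRT/P = 0.01816 × 62.36 × 844 / 361 = 2.648 L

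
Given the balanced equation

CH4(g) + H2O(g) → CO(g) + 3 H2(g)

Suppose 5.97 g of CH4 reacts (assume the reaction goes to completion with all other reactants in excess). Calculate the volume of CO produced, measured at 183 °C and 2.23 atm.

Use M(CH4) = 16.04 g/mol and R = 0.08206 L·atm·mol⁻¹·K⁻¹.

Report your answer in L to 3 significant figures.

n(CH4) = 5.970 / 16.04 = 0.3722 mol
n(CO) = (1/1) × 0.3722 = 0.3722 mol
V = nRT/P = 0.3722 × 0.08206 × 456.15 / 2.23 = 6.248 L

6.25 L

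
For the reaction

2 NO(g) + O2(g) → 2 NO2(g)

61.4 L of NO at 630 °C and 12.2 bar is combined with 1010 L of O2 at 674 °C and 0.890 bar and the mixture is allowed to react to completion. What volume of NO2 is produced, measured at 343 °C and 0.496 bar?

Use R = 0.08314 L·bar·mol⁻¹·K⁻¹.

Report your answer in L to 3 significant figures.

1030 L

n(NO) = PV/RT = (12.2 × 61.4) / (0.08314 × 903.15) = 9.976 mol
n(O2) = PV/RT = (0.890 × 1010) / (0.08314 × 947.15) = 11.42 mol
For 9.976 mol NO, stoichiometry requires (1/2) × 9.976 = 4.988 mol O2; 11.42 mol is available, so NO is limiting.
n(NO2) = (2/2) × 9.976 = 9.976 mol
V(NO2) = nRT/P = 9.976 × 0.08314 × 616.15 / 0.496 = 1030 L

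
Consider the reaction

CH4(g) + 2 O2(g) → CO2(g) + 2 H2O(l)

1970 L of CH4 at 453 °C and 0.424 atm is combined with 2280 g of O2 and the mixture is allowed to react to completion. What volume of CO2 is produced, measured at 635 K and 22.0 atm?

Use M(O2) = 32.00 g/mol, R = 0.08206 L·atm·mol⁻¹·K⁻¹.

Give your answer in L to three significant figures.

33.2 L

n(CH4) = PV/RT = (0.424 × 1970) / (0.08206 × 726.15) = 14.02 mol
n(O2) = 2280 / 32.00 = 71.25 mol
For 14.02 mol CH4, stoichiometry requires (2/1) × 14.02 = 28.04 mol O2; 71.25 mol is available, so CH4 is limiting.
n(CO2) = (1/1) × 14.02 = 14.02 mol
V(CO2) = nRT/P = 14.02 × 0.08206 × 635 / 22.0 = 33.21 L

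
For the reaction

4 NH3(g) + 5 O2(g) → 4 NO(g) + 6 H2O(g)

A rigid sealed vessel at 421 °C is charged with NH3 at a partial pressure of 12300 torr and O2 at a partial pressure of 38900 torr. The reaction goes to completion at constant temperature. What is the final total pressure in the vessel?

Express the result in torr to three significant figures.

At constant V, partial pressures at 421 °C are proportional to moles, so apply stoichiometry directly to pressures.
P(O2) required for 12300 torr of NH3 = (5/4) × 12300 = 15380 torr; available 38900 torr, so NH3 is limiting.
P(O2) remaining = 38900 − (5/4) × 12300 = 23520 torr
P(gaseous products) = (4+6)/4 × 12300 = 30750 torr
P_total at 421 °C = 23520 + 30750 = 54270 torr

54300 torr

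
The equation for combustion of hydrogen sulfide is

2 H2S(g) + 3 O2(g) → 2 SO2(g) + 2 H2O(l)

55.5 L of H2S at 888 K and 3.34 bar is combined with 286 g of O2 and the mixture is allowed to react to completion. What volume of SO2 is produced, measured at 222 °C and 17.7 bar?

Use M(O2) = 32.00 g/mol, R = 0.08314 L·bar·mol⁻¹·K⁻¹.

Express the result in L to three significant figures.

5.84 L

n(H2S) = PV/RT = (3.34 × 55.5) / (0.08314 × 888) = 2.511 mol
n(O2) = 286 / 32.00 = 8.938 mol
For 2.511 mol H2S, stoichiometry requires (3/2) × 2.511 = 3.767 mol O2; 8.938 mol is available, so H2S is limiting.
n(SO2) = (2/2) × 2.511 = 2.511 mol
V(SO2) = nRT/P = 2.511 × 0.08314 × 495.15 / 17.7 = 5.840 L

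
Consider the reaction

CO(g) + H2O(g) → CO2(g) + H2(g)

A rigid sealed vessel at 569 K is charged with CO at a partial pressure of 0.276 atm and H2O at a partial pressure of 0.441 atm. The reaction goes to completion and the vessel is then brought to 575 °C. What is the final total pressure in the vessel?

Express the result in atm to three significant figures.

At constant V, partial pressures at 569 K are proportional to moles, so apply stoichiometry directly to pressures.
P(H2O) required for 0.276 atm of CO = (1/1) × 0.276 = 0.2760 atm; available 0.441 atm, so CO is limiting.
P(H2O) remaining = 0.441 − (1/1) × 0.276 = 0.1650 atm
P(gaseous products) = (1+1)/1 × 0.276 = 0.5520 atm
P_total at 569 K = 0.1650 + 0.5520 = 0.7170 atm
Scaling to 575 °C: P = 0.7170 × 848.15/569 = 1.069 atm

1.07 atm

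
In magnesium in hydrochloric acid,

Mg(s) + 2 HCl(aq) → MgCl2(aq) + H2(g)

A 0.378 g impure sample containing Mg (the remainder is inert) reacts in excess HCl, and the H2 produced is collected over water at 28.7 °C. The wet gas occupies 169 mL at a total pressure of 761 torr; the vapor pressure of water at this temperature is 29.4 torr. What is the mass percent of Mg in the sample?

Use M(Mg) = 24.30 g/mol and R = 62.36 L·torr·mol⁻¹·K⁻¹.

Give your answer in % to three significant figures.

42.2 %

P(H2) = 761 − 29.4 = 731.6 torr
n(H2) = PV/RT = (731.6 × 0.1690) / (62.36 × 301.85) = 0.006568 mol
n(Mg) = (1/1) × 0.006568 = 0.006568 mol
m(Mg) = 0.006568 × 24.30 = 0.1596 g
%Mg = 0.1596 / 0.378 × 100 = 42.22%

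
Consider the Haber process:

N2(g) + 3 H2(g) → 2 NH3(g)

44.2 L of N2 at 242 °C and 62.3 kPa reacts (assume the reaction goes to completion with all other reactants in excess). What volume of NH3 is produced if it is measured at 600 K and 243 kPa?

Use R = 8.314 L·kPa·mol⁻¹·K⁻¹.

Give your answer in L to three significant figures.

26.4 L

n(N2) = PV/RT = (62.3 × 44.2) / (8.314 × 515.15) = 0.6429 mol
n(NH3) = (2/1) × 0.6429 = 1.286 mol
V = nRT/P = 1.286 × 8.314 × 600 / 243 = 26.40 L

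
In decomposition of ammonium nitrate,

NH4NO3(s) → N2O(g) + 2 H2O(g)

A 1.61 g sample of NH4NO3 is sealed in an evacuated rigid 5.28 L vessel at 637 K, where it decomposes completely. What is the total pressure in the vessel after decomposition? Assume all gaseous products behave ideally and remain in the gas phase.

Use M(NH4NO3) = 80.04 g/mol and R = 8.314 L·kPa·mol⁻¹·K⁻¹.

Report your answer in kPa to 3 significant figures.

60.5 kPa

n(NH4NO3) = 1.61 / 80.04 = 0.02011 mol
n(gas produced) = (3/1) × 0.02011 = 0.06033 mol
P = nRT/V = 0.06033 × 8.314 × 637 / 5.28 = 60.51 kPa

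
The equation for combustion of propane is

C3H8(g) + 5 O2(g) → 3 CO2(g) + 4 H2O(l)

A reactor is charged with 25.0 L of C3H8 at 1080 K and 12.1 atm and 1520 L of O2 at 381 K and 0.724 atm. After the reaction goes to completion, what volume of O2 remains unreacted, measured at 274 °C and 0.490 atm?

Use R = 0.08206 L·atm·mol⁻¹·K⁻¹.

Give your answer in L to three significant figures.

n(C3H8) = PV/RT = (12.1 × 25.0) / (0.08206 × 1080) = 3.413 mol
n(O2) = PV/RT = (0.724 × 1520) / (0.08206 × 381) = 35.20 mol
For 3.413 mol C3H8, stoichiometry requires (5/1) × 3.413 = 17.06 mol O2; 35.20 mol is available, so C3H8 is limiting.
n(O2) consumed = (5/1) × 3.413 = 17.06 mol; remaining = 35.20 − 17.06 = 18.14 mol
V(O2) = nRT/P = 18.14 × 0.08206 × 547.15 / 0.490 = 1662 L

1660 L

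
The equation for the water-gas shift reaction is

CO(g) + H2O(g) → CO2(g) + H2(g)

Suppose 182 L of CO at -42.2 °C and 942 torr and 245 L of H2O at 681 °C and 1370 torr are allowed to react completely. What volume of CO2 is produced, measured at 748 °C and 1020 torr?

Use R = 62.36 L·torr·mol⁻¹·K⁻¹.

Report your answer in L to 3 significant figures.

352 L

n(CO) = PV/RT = (942 × 182) / (62.36 × 230.95) = 11.90 mol
n(H2O) = PV/RT = (1370 × 245) / (62.36 × 954.15) = 5.641 mol
For 11.90 mol CO, stoichiometry requires (1/1) × 11.90 = 11.90 mol H2O; 5.641 mol is available, so H2O is limiting.
n(CO2) = (1/1) × 5.641 = 5.641 mol
V(CO2) = nRT/P = 5.641 × 62.36 × 1021.15 / 1020 = 352.2 L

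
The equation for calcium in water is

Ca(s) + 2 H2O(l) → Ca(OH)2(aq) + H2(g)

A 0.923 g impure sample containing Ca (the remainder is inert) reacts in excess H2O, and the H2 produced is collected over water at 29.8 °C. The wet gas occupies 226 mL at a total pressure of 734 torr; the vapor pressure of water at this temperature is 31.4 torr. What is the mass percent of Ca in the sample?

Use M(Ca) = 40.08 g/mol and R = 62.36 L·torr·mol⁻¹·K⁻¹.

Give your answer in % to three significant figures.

36.5 %

P(H2) = 734 − 31.4 = 702.6 torr
n(H2) = PV/RT = (702.6 × 0.2260) / (62.36 × 302.95) = 0.008405 mol
n(Ca) = (1/1) × 0.008405 = 0.008405 mol
m(Ca) = 0.008405 × 40.08 = 0.3369 g
%Ca = 0.3369 / 0.923 × 100 = 36.50%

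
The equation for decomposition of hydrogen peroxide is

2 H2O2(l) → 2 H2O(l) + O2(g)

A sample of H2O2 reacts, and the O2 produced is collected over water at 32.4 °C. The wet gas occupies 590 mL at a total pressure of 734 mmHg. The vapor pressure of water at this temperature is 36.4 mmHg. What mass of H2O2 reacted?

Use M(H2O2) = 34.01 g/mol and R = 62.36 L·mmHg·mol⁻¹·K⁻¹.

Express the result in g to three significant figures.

1.47 g

P(O2) = 734 − 36.4 = 697.6 mmHg
n(O2) = PV/RT = (697.6 × 0.5900) / (62.36 × 305.55) = 0.02160 mol
n(H2O2) = (2/1) × 0.02160 = 0.04320 mol
m(H2O2) = 0.04320 × 34.01 = 1.469 g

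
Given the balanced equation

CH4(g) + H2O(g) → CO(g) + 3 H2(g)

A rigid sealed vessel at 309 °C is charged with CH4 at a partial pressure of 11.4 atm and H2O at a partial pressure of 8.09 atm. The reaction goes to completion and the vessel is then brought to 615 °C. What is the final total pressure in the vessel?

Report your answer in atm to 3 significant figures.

54.4 atm

With V and T fixed, P_i ∝ n_i, so the mole ratios apply directly to partial pressures at 309 °C.
P(H2O) required for 11.4 atm of CH4 = (1/1) × 11.4 = 11.40 atm; available 8.09 atm, so H2O is limiting.
P(CH4) remaining = 11.4 − (1/1) × 8.09 = 3.310 atm
P(gaseous products) = (1+3)/1 × 8.09 = 32.36 atm
P_total at 309 °C = 3.310 + 32.36 = 35.67 atm
Scaling to 615 °C: P = 35.67 × 888.15/582.15 = 54.42 atm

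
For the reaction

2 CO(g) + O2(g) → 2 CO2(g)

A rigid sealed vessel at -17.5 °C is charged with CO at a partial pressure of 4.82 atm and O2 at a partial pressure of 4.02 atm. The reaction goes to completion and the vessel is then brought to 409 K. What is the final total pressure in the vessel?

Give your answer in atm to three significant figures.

With V and T fixed, P_i ∝ n_i, so the mole ratios apply directly to partial pressures at -17.5 °C.
P(O2) required for 4.82 atm of CO = (1/2) × 4.82 = 2.410 atm; available 4.02 atm, so CO is limiting.
P(O2) remaining = 4.02 − (1/2) × 4.82 = 1.610 atm
P(gaseous products) = (2)/2 × 4.82 = 4.820 atm
P_total at -17.5 °C = 1.610 + 4.820 = 6.430 atm
Scaling to 409 K: P = 6.430 × 409/255.65 = 10.29 atm

10.3 atm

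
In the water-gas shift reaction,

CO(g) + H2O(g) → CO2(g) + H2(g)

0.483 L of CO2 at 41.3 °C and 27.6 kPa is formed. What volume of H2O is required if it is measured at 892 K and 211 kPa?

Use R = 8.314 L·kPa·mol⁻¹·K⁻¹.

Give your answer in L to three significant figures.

0.179 L

n(CO2) = PV/RT = (27.6 × 0.483) / (8.314 × 314.45) = 0.005099 mol
n(H2O) = (1/1) × 0.005099 = 0.005099 mol
V = nRT/P = 0.005099 × 8.314 × 892 / 211 = 0.1792 L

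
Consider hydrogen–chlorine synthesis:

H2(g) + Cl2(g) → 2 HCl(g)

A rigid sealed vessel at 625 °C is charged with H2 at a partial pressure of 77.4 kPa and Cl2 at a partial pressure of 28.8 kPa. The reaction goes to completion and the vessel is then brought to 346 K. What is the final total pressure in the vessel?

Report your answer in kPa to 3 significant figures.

At constant V, partial pressures at 625 °C are proportional to moles, so apply stoichiometry directly to pressures.
P(Cl2) required for 77.4 kPa of H2 = (1/1) × 77.4 = 77.40 kPa; available 28.8 kPa, so Cl2 is limiting.
P(H2) remaining = 77.4 − (1/1) × 28.8 = 48.60 kPa
P(gaseous products) = (2)/1 × 28.8 = 57.60 kPa
P_total at 625 °C = 48.60 + 57.60 = 106.2 kPa
Scaling to 346 K: P = 106.2 × 346/898.15 = 40.91 kPa

40.9 kPa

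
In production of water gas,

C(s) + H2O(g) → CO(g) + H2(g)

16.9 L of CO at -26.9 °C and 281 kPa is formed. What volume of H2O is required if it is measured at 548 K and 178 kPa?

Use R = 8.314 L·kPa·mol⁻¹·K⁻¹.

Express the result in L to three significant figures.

n(CO) = PV/RT = (281 × 16.9) / (8.314 × 246.25) = 2.320 mol
n(H2O) = (1/1) × 2.320 = 2.320 mol
V = nRT/P = 2.320 × 8.314 × 548 / 178 = 59.38 L

59.4 L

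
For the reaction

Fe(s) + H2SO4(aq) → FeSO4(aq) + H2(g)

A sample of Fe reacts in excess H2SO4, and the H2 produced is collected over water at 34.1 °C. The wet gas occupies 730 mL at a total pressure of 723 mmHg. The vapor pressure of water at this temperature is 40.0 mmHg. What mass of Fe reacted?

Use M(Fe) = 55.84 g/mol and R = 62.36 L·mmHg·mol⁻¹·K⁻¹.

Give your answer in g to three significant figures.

1.45 g

P(H2) = 723 − 40.0 = 683.0 mmHg
n(H2) = PV/RT = (683.0 × 0.7300) / (62.36 × 307.25) = 0.02602 mol
n(Fe) = (1/1) × 0.02602 = 0.02602 mol
m(Fe) = 0.02602 × 55.84 = 1.453 g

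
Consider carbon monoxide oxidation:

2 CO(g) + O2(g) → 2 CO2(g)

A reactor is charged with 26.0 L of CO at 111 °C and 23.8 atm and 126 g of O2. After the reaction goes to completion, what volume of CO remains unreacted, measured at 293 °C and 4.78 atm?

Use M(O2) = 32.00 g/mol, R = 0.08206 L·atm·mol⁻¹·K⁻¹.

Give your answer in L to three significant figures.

114 L

n(CO) = PV/RT = (23.8 × 26.0) / (0.08206 × 384.15) = 19.63 mol
n(O2) = 126 / 32.00 = 3.938 mol
For 19.63 mol CO, stoichiometry requires (1/2) × 19.63 = 9.815 mol O2; 3.938 mol is available, so O2 is limiting.
n(CO) consumed = (2/1) × 3.938 = 7.876 mol; remaining = 19.63 − 7.876 = 11.75 mol
V(CO) = nRT/P = 11.75 × 0.08206 × 566.15 / 4.78 = 114.2 L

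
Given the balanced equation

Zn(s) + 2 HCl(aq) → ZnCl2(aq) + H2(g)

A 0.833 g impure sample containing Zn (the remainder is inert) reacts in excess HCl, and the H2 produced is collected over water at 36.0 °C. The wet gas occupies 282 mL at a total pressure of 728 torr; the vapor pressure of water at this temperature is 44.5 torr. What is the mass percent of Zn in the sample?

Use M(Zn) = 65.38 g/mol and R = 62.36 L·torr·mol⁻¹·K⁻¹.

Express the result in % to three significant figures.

78.5 %

P(H2) = 728 − 44.5 = 683.5 torr
n(H2) = PV/RT = (683.5 × 0.2820) / (62.36 × 309.15) = 0.009998 mol
n(Zn) = (1/1) × 0.009998 = 0.009998 mol
m(Zn) = 0.009998 × 65.38 = 0.6537 g
%Zn = 0.6537 / 0.833 × 100 = 78.48%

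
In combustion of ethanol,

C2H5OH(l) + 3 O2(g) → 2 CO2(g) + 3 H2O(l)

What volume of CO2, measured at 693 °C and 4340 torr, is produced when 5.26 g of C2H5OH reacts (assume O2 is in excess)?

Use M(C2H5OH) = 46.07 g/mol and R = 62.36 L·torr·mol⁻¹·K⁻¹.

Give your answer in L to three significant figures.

n(C2H5OH) = 5.260 / 46.07 = 0.1142 mol
n(CO2) = (2/1) × 0.1142 = 0.2284 mol
V = nRT/P = 0.2284 × 62.36 × 966.15 / 4340 = 3.171 L

3.17 L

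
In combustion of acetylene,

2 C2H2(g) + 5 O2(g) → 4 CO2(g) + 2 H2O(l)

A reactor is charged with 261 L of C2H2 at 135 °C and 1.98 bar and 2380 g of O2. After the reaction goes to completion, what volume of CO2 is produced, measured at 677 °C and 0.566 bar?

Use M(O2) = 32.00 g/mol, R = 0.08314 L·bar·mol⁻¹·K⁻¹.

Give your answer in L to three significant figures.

n(C2H2) = PV/RT = (1.98 × 261) / (0.08314 × 408.15) = 15.23 mol
n(O2) = 2380 / 32.00 = 74.38 mol
For 15.23 mol C2H2, stoichiometry requires (5/2) × 15.23 = 38.08 mol O2; 74.38 mol is available, so C2H2 is limiting.
n(CO2) = (4/2) × 15.23 = 30.46 mol
V(CO2) = nRT/P = 30.46 × 0.08314 × 950.15 / 0.566 = 4251 L

4250 L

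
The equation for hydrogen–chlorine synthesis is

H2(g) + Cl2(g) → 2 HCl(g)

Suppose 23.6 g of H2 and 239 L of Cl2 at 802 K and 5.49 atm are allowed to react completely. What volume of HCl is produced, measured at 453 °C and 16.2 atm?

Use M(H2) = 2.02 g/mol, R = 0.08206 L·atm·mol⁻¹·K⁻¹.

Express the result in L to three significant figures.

85.9 L

n(H2) = 23.6 / 2.02 = 11.68 mol
n(Cl2) = PV/RT = (5.49 × 239) / (0.08206 × 802) = 19.94 mol
For 11.68 mol H2, stoichiometry requires (1/1) × 11.68 = 11.68 mol Cl2; 19.94 mol is available, so H2 is limiting.
n(HCl) = (2/1) × 11.68 = 23.36 mol
V(HCl) = nRT/P = 23.36 × 0.08206 × 726.15 / 16.2 = 85.92 L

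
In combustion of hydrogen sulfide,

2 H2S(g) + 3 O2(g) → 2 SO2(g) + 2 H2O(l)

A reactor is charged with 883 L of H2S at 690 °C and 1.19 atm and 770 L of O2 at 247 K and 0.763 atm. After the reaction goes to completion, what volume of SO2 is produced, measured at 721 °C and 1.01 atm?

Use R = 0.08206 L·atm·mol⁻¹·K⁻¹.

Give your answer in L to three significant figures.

1070 L

n(H2S) = PV/RT = (1.19 × 883) / (0.08206 × 963.15) = 13.29 mol
n(O2) = PV/RT = (0.763 × 770) / (0.08206 × 247) = 28.99 mol
For 13.29 mol H2S, stoichiometry requires (3/2) × 13.29 = 19.93 mol O2; 28.99 mol is available, so H2S is limiting.
n(SO2) = (2/2) × 13.29 = 13.29 mol
V(SO2) = nRT/P = 13.29 × 0.08206 × 994.15 / 1.01 = 1073 L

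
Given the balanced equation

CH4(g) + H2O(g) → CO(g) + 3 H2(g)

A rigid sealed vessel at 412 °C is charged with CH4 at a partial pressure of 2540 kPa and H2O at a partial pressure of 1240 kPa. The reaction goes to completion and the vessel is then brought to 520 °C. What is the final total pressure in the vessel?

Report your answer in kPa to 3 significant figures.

7250 kPa

With V and T fixed, P_i ∝ n_i, so the mole ratios apply directly to partial pressures at 412 °C.
P(H2O) required for 2540 kPa of CH4 = (1/1) × 2540 = 2540 kPa; available 1240 kPa, so H2O is limiting.
P(CH4) remaining = 2540 − (1/1) × 1240 = 1300 kPa
P(gaseous products) = (1+3)/1 × 1240 = 4960 kPa
P_total at 412 °C = 1300 + 4960 = 6260 kPa
Scaling to 520 °C: P = 6260 × 793.15/685.15 = 7247 kPa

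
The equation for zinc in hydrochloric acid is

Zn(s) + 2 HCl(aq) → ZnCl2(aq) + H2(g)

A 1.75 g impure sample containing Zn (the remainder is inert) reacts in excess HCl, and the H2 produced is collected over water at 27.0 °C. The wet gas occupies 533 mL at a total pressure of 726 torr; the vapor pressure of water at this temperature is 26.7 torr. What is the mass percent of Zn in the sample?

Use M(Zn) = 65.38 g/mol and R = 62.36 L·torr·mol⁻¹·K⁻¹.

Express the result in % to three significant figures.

74.4 %

P(H2) = 726 − 26.7 = 699.3 torr
n(H2) = PV/RT = (699.3 × 0.5330) / (62.36 × 300.15) = 0.01991 mol
n(Zn) = (1/1) × 0.01991 = 0.01991 mol
m(Zn) = 0.01991 × 65.38 = 1.302 g
%Zn = 1.302 / 1.75 × 100 = 74.40%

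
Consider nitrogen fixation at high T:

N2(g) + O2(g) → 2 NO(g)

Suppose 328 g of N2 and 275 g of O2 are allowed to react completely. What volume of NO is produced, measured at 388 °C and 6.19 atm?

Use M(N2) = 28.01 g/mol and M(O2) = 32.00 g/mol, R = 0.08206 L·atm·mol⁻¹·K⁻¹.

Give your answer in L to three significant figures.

n(N2) = 328 / 28.01 = 11.71 mol
n(O2) = 275 / 32.00 = 8.594 mol
For 11.71 mol N2, stoichiometry requires (1/1) × 11.71 = 11.71 mol O2; 8.594 mol is available, so O2 is limiting.
n(NO) = (2/1) × 8.594 = 17.19 mol
V(NO) = nRT/P = 17.19 × 0.08206 × 661.15 / 6.19 = 150.7 L

151 L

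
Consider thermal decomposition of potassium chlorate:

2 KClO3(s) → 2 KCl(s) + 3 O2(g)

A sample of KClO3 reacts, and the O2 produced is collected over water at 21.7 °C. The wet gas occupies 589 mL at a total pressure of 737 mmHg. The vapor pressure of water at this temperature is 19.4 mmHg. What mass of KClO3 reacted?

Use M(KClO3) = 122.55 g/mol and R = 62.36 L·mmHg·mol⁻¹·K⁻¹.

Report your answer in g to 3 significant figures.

P(O2) = 737 − 19.4 = 717.6 mmHg
n(O2) = PV/RT = (717.6 × 0.5890) / (62.36 × 294.85) = 0.02299 mol
n(KClO3) = (2/3) × 0.02299 = 0.01533 mol
m(KClO3) = 0.01533 × 122.55 = 1.879 g

1.88 g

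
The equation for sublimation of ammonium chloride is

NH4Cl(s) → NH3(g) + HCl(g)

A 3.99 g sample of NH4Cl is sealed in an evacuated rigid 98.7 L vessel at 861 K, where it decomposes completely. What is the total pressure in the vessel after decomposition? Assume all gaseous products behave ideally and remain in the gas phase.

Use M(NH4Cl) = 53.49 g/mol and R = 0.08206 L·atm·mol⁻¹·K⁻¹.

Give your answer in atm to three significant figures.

0.107 atm

n(NH4Cl) = 3.99 / 53.49 = 0.07459 mol
n(gas produced) = (2/1) × 0.07459 = 0.1492 mol
P = nRT/V = 0.1492 × 0.08206 × 861 / 98.7 = 0.1068 atm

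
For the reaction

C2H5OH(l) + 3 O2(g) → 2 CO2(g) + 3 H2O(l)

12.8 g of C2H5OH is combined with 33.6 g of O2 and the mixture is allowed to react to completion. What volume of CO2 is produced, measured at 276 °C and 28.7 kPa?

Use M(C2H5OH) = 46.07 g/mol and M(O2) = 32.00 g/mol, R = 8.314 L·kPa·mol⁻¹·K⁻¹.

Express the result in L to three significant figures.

88.4 L

n(C2H5OH) = 12.8 / 46.07 = 0.2778 mol
n(O2) = 33.6 / 32.00 = 1.050 mol
For 0.2778 mol C2H5OH, stoichiometry requires (3/1) × 0.2778 = 0.8334 mol O2; 1.050 mol is available, so C2H5OH is limiting.
n(CO2) = (2/1) × 0.2778 = 0.5556 mol
V(CO2) = nRT/P = 0.5556 × 8.314 × 549.15 / 28.7 = 88.39 L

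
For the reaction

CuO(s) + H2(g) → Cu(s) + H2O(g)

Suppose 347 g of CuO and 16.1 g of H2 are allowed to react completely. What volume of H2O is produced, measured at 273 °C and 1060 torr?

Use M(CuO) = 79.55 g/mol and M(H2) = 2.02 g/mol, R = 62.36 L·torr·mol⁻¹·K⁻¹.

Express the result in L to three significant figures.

140 L

n(CuO) = 347 / 79.55 = 4.362 mol
n(H2) = 16.1 / 2.02 = 7.970 mol
For 4.362 mol CuO, stoichiometry requires (1/1) × 4.362 = 4.362 mol H2; 7.970 mol is available, so CuO is limiting.
n(H2O) = (1/1) × 4.362 = 4.362 mol
V(H2O) = nRT/P = 4.362 × 62.36 × 546.15 / 1060 = 140.2 L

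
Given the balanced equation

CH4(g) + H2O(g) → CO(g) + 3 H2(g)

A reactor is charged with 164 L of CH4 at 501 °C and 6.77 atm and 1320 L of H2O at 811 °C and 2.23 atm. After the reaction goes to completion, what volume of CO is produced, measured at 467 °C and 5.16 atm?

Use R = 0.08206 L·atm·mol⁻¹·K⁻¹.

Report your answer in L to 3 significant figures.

206 L

n(CH4) = PV/RT = (6.77 × 164) / (0.08206 × 774.15) = 17.48 mol
n(H2O) = PV/RT = (2.23 × 1320) / (0.08206 × 1084.15) = 33.09 mol
For 17.48 mol CH4, stoichiometry requires (1/1) × 17.48 = 17.48 mol H2O; 33.09 mol is available, so CH4 is limiting.
n(CO) = (1/1) × 17.48 = 17.48 mol
V(CO) = nRT/P = 17.48 × 0.08206 × 740.15 / 5.16 = 205.8 L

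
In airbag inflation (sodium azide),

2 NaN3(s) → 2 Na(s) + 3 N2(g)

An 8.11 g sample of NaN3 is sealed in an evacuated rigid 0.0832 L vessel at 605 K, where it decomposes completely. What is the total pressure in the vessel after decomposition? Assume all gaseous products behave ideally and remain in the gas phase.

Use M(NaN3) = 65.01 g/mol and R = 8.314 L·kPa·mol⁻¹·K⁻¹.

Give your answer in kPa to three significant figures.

11300 kPa

n(NaN3) = 8.11 / 65.01 = 0.1248 mol
n(gas produced) = (3/2) × 0.1248 = 0.1872 mol
P = nRT/V = 0.1872 × 8.314 × 605 / 0.0832 = 11320 kPa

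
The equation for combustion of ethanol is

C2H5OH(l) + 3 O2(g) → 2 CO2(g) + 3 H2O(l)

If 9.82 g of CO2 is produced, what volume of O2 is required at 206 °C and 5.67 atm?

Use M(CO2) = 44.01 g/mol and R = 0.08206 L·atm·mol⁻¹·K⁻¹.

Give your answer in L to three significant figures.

2.32 L

n(CO2) = 9.820 / 44.01 = 0.2231 mol
n(O2) = (3/2) × 0.2231 = 0.3347 mol
V = nRT/P = 0.3347 × 0.08206 × 479.15 / 5.67 = 2.321 L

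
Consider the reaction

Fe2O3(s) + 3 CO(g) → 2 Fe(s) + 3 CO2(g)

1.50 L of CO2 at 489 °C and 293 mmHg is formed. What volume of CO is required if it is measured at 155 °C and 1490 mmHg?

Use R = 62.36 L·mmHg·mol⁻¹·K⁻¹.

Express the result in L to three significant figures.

n(CO2) = PV/RT = (293 × 1.50) / (62.36 × 762.15) = 0.009247 mol
n(CO) = (3/3) × 0.009247 = 0.009247 mol
V = nRT/P = 0.009247 × 62.36 × 428.15 / 1490 = 0.1657 L

0.166 L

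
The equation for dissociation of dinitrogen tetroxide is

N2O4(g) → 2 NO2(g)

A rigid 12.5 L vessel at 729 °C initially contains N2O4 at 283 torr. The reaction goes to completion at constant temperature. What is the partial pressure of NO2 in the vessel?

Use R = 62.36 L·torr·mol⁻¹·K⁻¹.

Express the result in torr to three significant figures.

566 torr

n(N2O4)₀ = PV/RT = (283 × 12.5) / (62.36 × 1002.15) = 0.05661 mol
n(NO2) = (2/1) × 0.05661 = 0.1132 mol
P(NO2) = nRT/V = 0.1132 × 62.36 × 1002.15 / 12.5 = 565.9 torr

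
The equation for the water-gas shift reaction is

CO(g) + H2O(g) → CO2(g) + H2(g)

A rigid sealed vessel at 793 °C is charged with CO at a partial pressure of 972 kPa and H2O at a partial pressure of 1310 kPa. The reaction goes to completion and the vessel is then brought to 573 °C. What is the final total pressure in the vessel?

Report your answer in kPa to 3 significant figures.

Because the vessel is rigid and T is held at 793 °C, work the stoichiometry in partial pressures (P_i = n_iRT/V).
P(H2O) required for 972 kPa of CO = (1/1) × 972 = 972.0 kPa; available 1310 kPa, so CO is limiting.
P(H2O) remaining = 1310 − (1/1) × 972 = 338.0 kPa
P(gaseous products) = (1+1)/1 × 972 = 1944 kPa
P_total at 793 °C = 338.0 + 1944 = 2282 kPa
Scaling to 573 °C: P = 2282 × 846.15/1066.15 = 1811 kPa

1810 kPa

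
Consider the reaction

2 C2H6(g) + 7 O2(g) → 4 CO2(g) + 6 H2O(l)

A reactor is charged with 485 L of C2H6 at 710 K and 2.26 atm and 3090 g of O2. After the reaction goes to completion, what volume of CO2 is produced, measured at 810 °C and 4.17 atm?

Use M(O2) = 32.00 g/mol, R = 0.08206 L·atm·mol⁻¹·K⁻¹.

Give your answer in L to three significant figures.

802 L

n(C2H6) = PV/RT = (2.26 × 485) / (0.08206 × 710) = 18.81 mol
n(O2) = 3090 / 32.00 = 96.56 mol
For 18.81 mol C2H6, stoichiometry requires (7/2) × 18.81 = 65.83 mol O2; 96.56 mol is available, so C2H6 is limiting.
n(CO2) = (4/2) × 18.81 = 37.62 mol
V(CO2) = nRT/P = 37.62 × 0.08206 × 1083.15 / 4.17 = 801.9 L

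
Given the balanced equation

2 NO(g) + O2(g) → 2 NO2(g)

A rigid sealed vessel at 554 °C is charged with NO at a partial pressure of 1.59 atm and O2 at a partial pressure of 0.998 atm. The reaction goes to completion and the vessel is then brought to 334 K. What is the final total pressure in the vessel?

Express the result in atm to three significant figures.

At constant V, partial pressures at 554 °C are proportional to moles, so apply stoichiometry directly to pressures.
P(O2) required for 1.59 atm of NO = (1/2) × 1.59 = 0.7950 atm; available 0.998 atm, so NO is limiting.
P(O2) remaining = 0.998 − (1/2) × 1.59 = 0.2030 atm
P(gaseous products) = (2)/2 × 1.59 = 1.590 atm
P_total at 554 °C = 0.2030 + 1.590 = 1.793 atm
Scaling to 334 K: P = 1.793 × 334/827.15 = 0.7240 atm

0.724 atm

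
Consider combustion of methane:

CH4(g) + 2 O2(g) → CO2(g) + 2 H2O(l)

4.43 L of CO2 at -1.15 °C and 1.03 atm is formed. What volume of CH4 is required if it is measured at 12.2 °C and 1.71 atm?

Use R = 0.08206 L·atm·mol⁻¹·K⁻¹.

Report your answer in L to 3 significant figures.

n(CO2) = PV/RT = (1.03 × 4.43) / (0.08206 × 272) = 0.2044 mol
n(CH4) = (1/1) × 0.2044 = 0.2044 mol
V = nRT/P = 0.2044 × 0.08206 × 285.35 / 1.71 = 2.799 L

2.80 L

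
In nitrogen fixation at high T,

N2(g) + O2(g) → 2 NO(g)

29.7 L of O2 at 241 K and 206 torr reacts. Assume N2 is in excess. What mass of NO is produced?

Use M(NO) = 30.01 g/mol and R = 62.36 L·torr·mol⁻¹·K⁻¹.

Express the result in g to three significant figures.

n(O2) = PV/RT = (206 × 29.7) / (62.36 × 241) = 0.4071 mol
n(NO) = (2/1) × 0.4071 = 0.8142 mol
m(NO) = 0.8142 × 30.01 = 24.43 g

24.4 g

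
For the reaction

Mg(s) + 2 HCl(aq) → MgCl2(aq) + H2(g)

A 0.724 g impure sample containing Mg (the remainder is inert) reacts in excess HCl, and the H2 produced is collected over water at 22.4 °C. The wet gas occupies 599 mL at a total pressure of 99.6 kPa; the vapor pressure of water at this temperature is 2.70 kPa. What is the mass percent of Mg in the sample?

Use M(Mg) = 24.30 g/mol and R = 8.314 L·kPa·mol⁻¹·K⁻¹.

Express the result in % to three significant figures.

P(H2) = 99.6 − 2.70 = 96.90 kPa
n(H2) = PV/RT = (96.90 × 0.5990) / (8.314 × 295.55) = 0.02362 mol
n(Mg) = (1/1) × 0.02362 = 0.02362 mol
m(Mg) = 0.02362 × 24.30 = 0.5740 g
%Mg = 0.5740 / 0.724 × 100 = 79.28%

79.3 %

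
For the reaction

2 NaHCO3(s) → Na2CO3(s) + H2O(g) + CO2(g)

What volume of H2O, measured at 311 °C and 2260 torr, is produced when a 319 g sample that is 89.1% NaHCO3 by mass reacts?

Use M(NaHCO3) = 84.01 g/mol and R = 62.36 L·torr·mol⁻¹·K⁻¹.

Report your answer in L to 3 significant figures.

mass of NaHCO3 = 319 × 89.1/100 = 284.2 g
n(NaHCO3) = 284.2 / 84.01 = 3.383 mol
n(H2O) = (1/2) × 3.383 = 1.692 mol
V = nRT/P = 1.692 × 62.36 × 584.15 / 2260 = 27.27 L

27.3 L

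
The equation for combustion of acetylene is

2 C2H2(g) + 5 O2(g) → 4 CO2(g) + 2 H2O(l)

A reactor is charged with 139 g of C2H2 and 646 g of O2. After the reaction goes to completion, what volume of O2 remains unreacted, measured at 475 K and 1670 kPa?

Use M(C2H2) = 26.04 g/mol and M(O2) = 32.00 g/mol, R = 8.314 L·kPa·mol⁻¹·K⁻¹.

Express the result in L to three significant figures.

16.2 L

n(C2H2) = 139 / 26.04 = 5.338 mol
n(O2) = 646 / 32.00 = 20.19 mol
For 5.338 mol C2H2, stoichiometry requires (5/2) × 5.338 = 13.35 mol O2; 20.19 mol is available, so C2H2 is limiting.
n(O2) consumed = (5/2) × 5.338 = 13.35 mol; remaining = 20.19 − 13.35 = 6.840 mol
V(O2) = nRT/P = 6.840 × 8.314 × 475 / 1670 = 16.17 L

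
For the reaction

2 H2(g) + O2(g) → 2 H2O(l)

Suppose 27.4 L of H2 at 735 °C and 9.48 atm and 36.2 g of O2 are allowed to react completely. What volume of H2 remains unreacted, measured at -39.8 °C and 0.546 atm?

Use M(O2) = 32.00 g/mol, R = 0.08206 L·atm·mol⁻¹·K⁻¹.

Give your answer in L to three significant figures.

30.8 L

n(H2) = PV/RT = (9.48 × 27.4) / (0.08206 × 1008.15) = 3.140 mol
n(O2) = 36.2 / 32.00 = 1.131 mol
For 3.140 mol H2, stoichiometry requires (1/2) × 3.140 = 1.570 mol O2; 1.131 mol is available, so O2 is limiting.
n(H2) consumed = (2/1) × 1.131 = 2.262 mol; remaining = 3.140 − 2.262 = 0.8780 mol
V(H2) = nRT/P = 0.8780 × 0.08206 × 233.35 / 0.546 = 30.79 L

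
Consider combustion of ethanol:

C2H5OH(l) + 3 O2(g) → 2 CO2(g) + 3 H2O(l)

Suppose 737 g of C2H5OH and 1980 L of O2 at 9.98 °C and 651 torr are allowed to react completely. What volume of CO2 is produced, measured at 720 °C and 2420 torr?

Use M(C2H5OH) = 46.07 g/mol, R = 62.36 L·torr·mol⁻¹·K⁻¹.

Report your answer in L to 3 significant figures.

n(C2H5OH) = 737 / 46.07 = 16.00 mol
n(O2) = PV/RT = (651 × 1980) / (62.36 × 283.13) = 73.01 mol
For 16.00 mol C2H5OH, stoichiometry requires (3/1) × 16.00 = 48.00 mol O2; 73.01 mol is available, so C2H5OH is limiting.
n(CO2) = (2/1) × 16.00 = 32.00 mol
V(CO2) = nRT/P = 32.00 × 62.36 × 993.15 / 2420 = 818.9 L

819 L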